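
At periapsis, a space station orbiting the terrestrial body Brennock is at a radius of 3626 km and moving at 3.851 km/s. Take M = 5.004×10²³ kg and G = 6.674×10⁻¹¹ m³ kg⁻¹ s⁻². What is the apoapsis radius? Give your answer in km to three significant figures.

μ = GM = 6.674×10⁻¹¹ × 5.004×10²³ = 3.340×10¹³ m³/s².
r_p = 3.626×10⁶ m.
Specific energy ε = v²/2 − μ/r = -1.795×10⁶ J/kg, so a = −μ/(2ε) = 9.301×10⁶ m.
The apsides satisfy r_p + r_a = 2a, so the apoapsis radius is 2a − r_p = 1.498×10⁷ m = 14977 km.

apoapsis radius ≈ 15000 km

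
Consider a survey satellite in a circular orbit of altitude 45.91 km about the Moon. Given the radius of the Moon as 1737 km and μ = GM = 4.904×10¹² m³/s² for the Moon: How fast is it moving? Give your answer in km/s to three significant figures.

v ≈ 1.66 km/s

r = 1737 + 45.91 = 1782.9 km = 1.7829×10⁶ m.
For a circular orbit v = √(μ/r) = √(4.904×10¹² / 1.783×10⁶) = √(2.751×10⁶) = 1658 m/s.
That is 1.658 km/s.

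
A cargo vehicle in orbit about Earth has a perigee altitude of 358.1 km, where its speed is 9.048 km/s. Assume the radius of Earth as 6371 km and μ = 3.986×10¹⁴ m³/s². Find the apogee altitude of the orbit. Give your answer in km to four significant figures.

r_p = 6371 + 358.1 = 6729.1 km = 6.729×10⁶ m.
Specific energy ε = v²/2 − μ/r = -1.830×10⁷ J/kg, so a = −μ/(2ε) = 1.089×10⁷ m.
The apsides satisfy r_p + r_a = 2a, so the apogee radius is 2a − r_p = 1.505×10⁷ m = 15050 km.
Apogee altitude = 15050 − 6371 = 8678.8 km.

apogee altitude ≈ 8679 km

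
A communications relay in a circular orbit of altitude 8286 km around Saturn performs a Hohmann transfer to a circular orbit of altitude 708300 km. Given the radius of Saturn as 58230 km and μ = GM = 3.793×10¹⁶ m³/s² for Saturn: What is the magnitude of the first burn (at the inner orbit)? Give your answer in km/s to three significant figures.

Δv ≈ 8.51 km/s

r₁ = 58230 + 8286 = 66516 km = 6.6516×10⁷ m.
r₂ = 58230 + 708300 = 766530 km = 7.6653×10⁸ m.
Transfer ellipse a_t = (r₁ + r₂)/2 = 4.165×10⁸ m.
At r₁: circular v_c1 = √(μ/r₁) = 23880 m/s; transfer-perikrone v_p = √[μ(2/r₁ − 1/a_t)] = 32390 m/s.
Δv₁ = v_p − v_c1 = 8515 m/s.
= 8.515 km/s.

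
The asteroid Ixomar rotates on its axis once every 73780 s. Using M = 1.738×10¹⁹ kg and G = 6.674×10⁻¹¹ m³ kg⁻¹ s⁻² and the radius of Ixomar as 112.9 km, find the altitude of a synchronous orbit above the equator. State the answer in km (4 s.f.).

h_sync ≈ 429.9 km

μ = GM = 6.674×10⁻¹¹ × 1.738×10¹⁹ = 1.160×10⁹ m³/s².
A synchronous orbit has period T, so by Kepler's third law a = (μT²/4π²)^(1/3).
μT²/4π² = 1.160×10⁹ × (7.378×10⁴)² / 39.48 = 1.599×10¹⁷ m³.
a = 5.428×10⁵ m = 542.81 km.
Altitude h = a − R = 542.81 − 112.9 = 429.91 km.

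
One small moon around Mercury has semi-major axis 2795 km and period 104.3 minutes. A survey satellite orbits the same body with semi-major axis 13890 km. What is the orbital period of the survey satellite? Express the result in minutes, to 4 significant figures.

Kepler's third law: T² ∝ a³, so T₂ = T₁ (a₂/a₁)^(3/2).
a₂/a₁ = 4.970, (a₂/a₁)^(3/2) = 11.08.
T₂ = 104.3 × 11.08 = 1155 minutes.

T₂ ≈ 1155 minutes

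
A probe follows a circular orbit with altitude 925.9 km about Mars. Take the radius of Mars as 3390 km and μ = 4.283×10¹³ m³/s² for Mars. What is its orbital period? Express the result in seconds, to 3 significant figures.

T ≈ 8610 seconds

r = 3390 + 925.9 = 4315.9 km = 4.3159×10⁶ m.
Kepler's third law: T = 2π√(r³/μ) = 2π√((4.316×10⁶)³ / 4.283×10¹³).
r³/μ = 1.877×10⁶ s², so T = 2π × 1.370×10³ = 8.608×10³ s.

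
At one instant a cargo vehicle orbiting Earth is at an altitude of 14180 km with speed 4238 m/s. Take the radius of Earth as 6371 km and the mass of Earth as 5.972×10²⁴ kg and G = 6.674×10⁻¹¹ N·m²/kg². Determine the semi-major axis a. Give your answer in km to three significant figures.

a ≈ 19100 km

μ = GM = 6.674×10⁻¹¹ × 5.972×10²⁴ = 3.986×10¹⁴ m³/s².
r = 6371 + 14180 = 20551 km = 2.055×10⁷ m.
Vis-viva rearranged: 1/a = 2/r − v²/μ = 9.732×10⁻⁸ − 4.506×10⁻⁸ = 5.226×10⁻⁸ m⁻¹.
a = 1.914×10⁷ m = 19136 km.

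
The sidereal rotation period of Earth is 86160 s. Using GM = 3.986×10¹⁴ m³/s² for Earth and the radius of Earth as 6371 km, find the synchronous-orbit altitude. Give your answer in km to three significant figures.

A synchronous orbit has period T, so by Kepler's third law a = (μT²/4π²)^(1/3).
μT²/4π² = 3.986×10¹⁴ × (8.616×10⁴)² / 39.48 = 7.495×10²² m³.
a = 4.216×10⁷ m = 42163 km.
Altitude h = a − R = 42163 − 6371 = 35792 km.

h_sync ≈ 35800 km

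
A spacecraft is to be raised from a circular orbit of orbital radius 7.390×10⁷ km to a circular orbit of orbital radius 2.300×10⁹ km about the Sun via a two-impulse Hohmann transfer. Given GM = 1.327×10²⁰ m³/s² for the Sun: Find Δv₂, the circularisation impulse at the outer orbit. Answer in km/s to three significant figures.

Δv ≈ 5.70 km/s

r₁ = 7.390×10⁷ km = 7.390×10¹⁰ m.
r₂ = 2.300×10⁹ km = 2.300×10¹² m.
Transfer ellipse a_t = (r₁ + r₂)/2 = 1.187×10¹² m.
At r₁: circular v_c1 = √(μ/r₁) = 42380 m/s; transfer-perihelion v_p = √[μ(2/r₁ − 1/a_t)] = 58990 m/s.
At r₂: circular v_c2 = √(μ/r₂) = 7596 m/s; transfer-aphelion v_a = √[μ(2/r₂ − 1/a_t)] = 1895 m/s.
Δv₂ = v_c2 − v_a = 5700 m/s.
= 5.700 km/s.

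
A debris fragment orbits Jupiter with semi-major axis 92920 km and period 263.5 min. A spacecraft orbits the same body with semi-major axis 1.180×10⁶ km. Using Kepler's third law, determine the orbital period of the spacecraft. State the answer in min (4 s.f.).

Kepler's third law: T² ∝ a³, so T₂ = T₁ (a₂/a₁)^(3/2).
a₂/a₁ = 12.70, (a₂/a₁)^(3/2) = 45.25.
T₂ = 263.5 × 45.25 = 11920 min.

T₂ ≈ 11920 min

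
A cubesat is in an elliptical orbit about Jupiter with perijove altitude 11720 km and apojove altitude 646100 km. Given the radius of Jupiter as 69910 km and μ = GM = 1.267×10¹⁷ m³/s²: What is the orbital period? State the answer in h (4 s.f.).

r_p = 69910 + 11720 = 81630 km = 8.1630×10⁷ m.
r_a = 69910 + 646100 = 716010 km = 7.1601×10⁸ m.
Semi-major axis a = (r_p + r_a)/2 = (81630 + 7.1601×10⁵)/2 = 3.9882×10⁵ km = 3.988×10⁸ m.
By Kepler's third law T = 2π√(a³/μ) = 2π × 2.238×10⁴ = 1.406×10⁵ s.
= 39.05 h.

T ≈ 39.05 h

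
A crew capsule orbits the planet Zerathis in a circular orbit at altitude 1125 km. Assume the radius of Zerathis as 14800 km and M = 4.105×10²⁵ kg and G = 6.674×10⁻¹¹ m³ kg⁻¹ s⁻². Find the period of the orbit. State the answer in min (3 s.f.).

μ = GM = 6.674×10⁻¹¹ × 4.105×10²⁵ = 2.740×10¹⁵ m³/s².
r = 14800 + 1125 = 15925 km = 1.5925×10⁷ m.
Kepler's third law: T = 2π√(r³/μ) = 2π√((1.592×10⁷)³ / 2.740×10¹⁵).
r³/μ = 1.474×10⁶ s², so T = 2π × 1.214×10³ = 7.629×10³ s.
Converting: 7.629×10³ s ÷ 60.00 = 127.1 min.

T ≈ 127 min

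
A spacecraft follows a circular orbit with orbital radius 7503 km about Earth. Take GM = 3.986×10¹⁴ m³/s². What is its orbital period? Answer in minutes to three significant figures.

T ≈ 108 minutes

r = 7503 km = 7.503×10⁶ m.
Kepler's third law: T = 2π√(r³/μ) = 2π√((7.503×10⁶)³ / 3.986×10¹⁴).
r³/μ = 1.060×10⁶ s², so T = 2π × 1.029×10³ = 6.468×10³ s.
Converting: 6.468×10³ s ÷ 60.00 = 107.8 minutes.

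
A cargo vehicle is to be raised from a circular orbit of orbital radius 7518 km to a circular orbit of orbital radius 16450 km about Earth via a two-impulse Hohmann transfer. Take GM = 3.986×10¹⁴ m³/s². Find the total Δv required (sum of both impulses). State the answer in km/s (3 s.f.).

Δv_total ≈ 2.27 km/s

r₁ = 7518 km = 7.518×10⁶ m.
r₂ = 16450 km = 1.645×10⁷ m.
Transfer ellipse a_t = (r₁ + r₂)/2 = 1.198×10⁷ m.
At r₁: circular v_c1 = √(μ/r₁) = 7281 m/s; transfer-perigee v_p = √[μ(2/r₁ − 1/a_t)] = 8531 m/s.
Δv₁ = v_p − v_c1 = 1250 m/s.
At r₂: circular v_c2 = √(μ/r₂) = 4922 m/s; transfer-apogee v_a = √[μ(2/r₂ − 1/a_t)] = 3899 m/s.
Δv₂ = v_c2 − v_a = 1024 m/s.
Total Δv = Δv₁ + Δv₂ = 2273 m/s = 2.273 km/s.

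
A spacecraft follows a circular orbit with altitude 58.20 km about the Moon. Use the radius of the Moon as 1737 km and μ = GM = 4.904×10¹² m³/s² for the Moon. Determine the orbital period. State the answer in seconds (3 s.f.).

T ≈ 6820 seconds

r = 1737 + 58.20 = 1795.2 km = 1.7952×10⁶ m.
Kepler's third law: T = 2π√(r³/μ) = 2π√((1.795×10⁶)³ / 4.904×10¹²).
r³/μ = 1.180×10⁶ s², so T = 2π × 1.086×10³ = 6.825×10³ s.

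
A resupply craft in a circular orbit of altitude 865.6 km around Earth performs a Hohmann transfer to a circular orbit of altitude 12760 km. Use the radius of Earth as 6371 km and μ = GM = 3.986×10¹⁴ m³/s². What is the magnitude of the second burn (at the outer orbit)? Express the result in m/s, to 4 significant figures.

r₁ = 6371 + 865.6 = 7236.6 km = 7.2366×10⁶ m.
r₂ = 6371 + 12760 = 19131 km = 1.9131×10⁷ m.
Transfer ellipse a_t = (r₁ + r₂)/2 = 1.318×10⁷ m.
At r₁: circular v_c1 = √(μ/r₁) = 7422 m/s; transfer-perigee v_p = √[μ(2/r₁ − 1/a_t)] = 8940 m/s.
At r₂: circular v_c2 = √(μ/r₂) = 4565 m/s; transfer-apogee v_a = √[μ(2/r₂ − 1/a_t)] = 3382 m/s.
Δv₂ = v_c2 − v_a = 1183 m/s.

Δv ≈ 1183 m/s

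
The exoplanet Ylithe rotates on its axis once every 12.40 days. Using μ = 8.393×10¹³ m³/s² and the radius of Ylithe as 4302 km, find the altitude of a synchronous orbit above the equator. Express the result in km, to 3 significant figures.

T = 12.40 days = 1.071×10⁶ s.
A synchronous orbit has period T, so by Kepler's third law a = (μT²/4π²)^(1/3).
μT²/4π² = 8.393×10¹³ × (1.071×10⁶)² / 39.48 = 2.440×10²⁴ m³.
a = 1.346×10⁸ m = 1.3463×10⁵ km.
Altitude h = a − R = 1.3463×10⁵ − 4302 = 1.3033×10⁵ km.

h_sync ≈ 1.30×10⁵ km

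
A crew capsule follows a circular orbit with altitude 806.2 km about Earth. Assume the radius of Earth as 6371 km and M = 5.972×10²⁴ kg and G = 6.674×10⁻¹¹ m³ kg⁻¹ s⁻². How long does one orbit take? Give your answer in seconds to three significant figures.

T ≈ 6050 seconds

μ = GM = 6.674×10⁻¹¹ × 5.972×10²⁴ = 3.986×10¹⁴ m³/s².
r = 6371 + 806.2 = 7177.2 km = 7.1772×10⁶ m.
Kepler's third law: T = 2π√(r³/μ) = 2π√((7.177×10⁶)³ / 3.986×10¹⁴).
r³/μ = 9.276×10⁵ s², so T = 2π × 9.631×10² = 6.051×10³ s.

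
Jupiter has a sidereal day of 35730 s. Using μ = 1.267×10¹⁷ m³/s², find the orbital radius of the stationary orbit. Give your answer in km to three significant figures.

A synchronous orbit has period T, so by Kepler's third law a = (μT²/4π²)^(1/3).
μT²/4π² = 1.267×10¹⁷ × (3.573×10⁴)² / 39.48 = 4.097×10²⁴ m³.
a = 1.600×10⁸ m = 1.6002×10⁵ km.

r_sync ≈ 1.60×10⁵ km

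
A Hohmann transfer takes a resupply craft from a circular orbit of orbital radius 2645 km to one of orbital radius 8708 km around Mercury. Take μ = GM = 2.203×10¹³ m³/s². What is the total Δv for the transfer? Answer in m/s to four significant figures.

Δv_total ≈ 1193 m/s

r₁ = 2645 km = 2.645×10⁶ m.
r₂ = 8708 km = 8.708×10⁶ m.
Transfer ellipse a_t = (r₁ + r₂)/2 = 5.676×10⁶ m.
At r₁: circular v_c1 = √(μ/r₁) = 2886 m/s; transfer-periherm v_p = √[μ(2/r₁ − 1/a_t)] = 3574 m/s.
Δv₁ = v_p − v_c1 = 688.5 m/s.
At r₂: circular v_c2 = √(μ/r₂) = 1591 m/s; transfer-apoherm v_a = √[μ(2/r₂ − 1/a_t)] = 1086 m/s.
Δv₂ = v_c2 − v_a = 504.8 m/s.
Total Δv = Δv₁ + Δv₂ = 1193 m/s.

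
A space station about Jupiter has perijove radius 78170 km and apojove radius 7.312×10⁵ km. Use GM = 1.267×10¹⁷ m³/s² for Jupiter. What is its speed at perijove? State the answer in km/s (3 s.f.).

Semi-major axis a = (r_p + r_a)/2 = 4.0468×10⁵ km = 4.047×10⁸ m.
Vis-viva: v² = μ(2/r − 1/a) = 1.267×10¹⁷ × (2.559×10⁻⁸ − 2.471×10⁻⁹) = 2.929×10⁹ m²/s².
v = 54120 m/s = 54.12 km/s.

v ≈ 54.1 km/s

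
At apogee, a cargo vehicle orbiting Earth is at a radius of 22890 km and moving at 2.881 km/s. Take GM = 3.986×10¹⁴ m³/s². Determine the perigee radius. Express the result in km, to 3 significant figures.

perigee radius ≈ 7160 km

r_a = 2.289×10⁷ m.
Specific energy ε = v²/2 − μ/r = -1.326×10⁷ J/kg, so a = −μ/(2ε) = 1.503×10⁷ m.
The apsides satisfy r_p + r_a = 2a, so the perigee radius is 2a − r_a = 7.162×10⁶ m = 7162.1 km.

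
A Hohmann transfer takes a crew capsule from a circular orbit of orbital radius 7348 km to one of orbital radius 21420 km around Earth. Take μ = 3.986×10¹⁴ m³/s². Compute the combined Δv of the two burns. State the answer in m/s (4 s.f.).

Δv_total ≈ 2853 m/s

r₁ = 7348 km = 7.348×10⁶ m.
r₂ = 21420 km = 2.142×10⁷ m.
Transfer ellipse a_t = (r₁ + r₂)/2 = 1.438×10⁷ m.
At r₁: circular v_c1 = √(μ/r₁) = 7365 m/s; transfer-perigee v_p = √[μ(2/r₁ − 1/a_t)] = 8988 m/s.
Δv₁ = v_p − v_c1 = 1623 m/s.
At r₂: circular v_c2 = √(μ/r₂) = 4314 m/s; transfer-apogee v_a = √[μ(2/r₂ − 1/a_t)] = 3083 m/s.
Δv₂ = v_c2 − v_a = 1231 m/s.
Total Δv = Δv₁ + Δv₂ = 2853 m/s.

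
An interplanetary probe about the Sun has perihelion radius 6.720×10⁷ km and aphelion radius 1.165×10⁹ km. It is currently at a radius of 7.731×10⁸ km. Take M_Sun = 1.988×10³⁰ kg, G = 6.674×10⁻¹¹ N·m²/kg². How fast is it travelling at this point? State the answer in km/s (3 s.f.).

v ≈ 11.3 km/s

μ = GM = 6.674×10⁻¹¹ × 1.988×10³⁰ = 1.327×10²⁰ m³/s².
Semi-major axis a = (r_p + r_a)/2 = 6.1610×10⁸ km = 6.161×10¹¹ m.
Vis-viva: v² = μ(2/r − 1/a) = 1.327×10²⁰ × (2.587×10⁻¹² − 1.623×10⁻¹²) = 1.279×10⁸ m²/s².
v = 11310 m/s = 11.31 km/s.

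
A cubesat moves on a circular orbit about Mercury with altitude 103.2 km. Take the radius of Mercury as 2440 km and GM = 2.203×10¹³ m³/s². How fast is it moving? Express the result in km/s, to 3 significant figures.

r = 2440 + 103.2 = 2543.2 km = 2.5432×10⁶ m.
For a circular orbit v = √(μ/r) = √(2.203×10¹³ / 2.543×10⁶) = √(8.662×10⁶) = 2943 m/s.
That is 2.943 km/s.

v ≈ 2.94 km/s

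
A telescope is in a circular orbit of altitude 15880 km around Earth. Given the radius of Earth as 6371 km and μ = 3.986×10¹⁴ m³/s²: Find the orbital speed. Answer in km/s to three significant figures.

v ≈ 4.23 km/s

r = 6371 + 15880 = 22251 km = 2.2251×10⁷ m.
For a circular orbit v = √(μ/r) = √(3.986×10¹⁴ / 2.225×10⁷) = √(1.791×10⁷) = 4232 m/s.
That is 4.232 km/s.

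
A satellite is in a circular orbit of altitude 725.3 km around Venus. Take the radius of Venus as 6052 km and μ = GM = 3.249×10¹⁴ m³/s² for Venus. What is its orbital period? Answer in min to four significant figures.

T ≈ 102.5 min

r = 6052 + 725.3 = 6777.3 km = 6.7773×10⁶ m.
Kepler's third law: T = 2π√(r³/μ) = 2π√((6.777×10⁶)³ / 3.249×10¹⁴).
r³/μ = 9.581×10⁵ s², so T = 2π × 9.788×10² = 6.150×10³ s.
Converting: 6.150×10³ s ÷ 60.00 = 102.5 min.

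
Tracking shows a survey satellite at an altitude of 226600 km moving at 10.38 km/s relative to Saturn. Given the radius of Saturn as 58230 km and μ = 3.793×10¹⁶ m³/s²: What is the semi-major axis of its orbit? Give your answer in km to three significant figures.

a ≈ 2.39×10⁵ km

r = 58230 + 226600 = 2.8483×10⁵ km = 2.848×10⁸ m.
Specific orbital energy ε = v²/2 − μ/r = (10380)²/2 − 3.793×10¹⁶/2.848×10⁸ = -7.929×10⁷ J/kg.
Since ε = −μ/(2a), a = −μ/(2ε) = 2.392×10⁸ m = 2.3917×10⁵ km.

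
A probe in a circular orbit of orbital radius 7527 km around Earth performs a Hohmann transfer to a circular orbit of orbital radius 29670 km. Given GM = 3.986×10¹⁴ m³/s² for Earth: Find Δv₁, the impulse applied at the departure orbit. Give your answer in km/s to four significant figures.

Δv ≈ 1.914 km/s

r₁ = 7527 km = 7.527×10⁶ m.
r₂ = 29670 km = 2.967×10⁷ m.
Transfer ellipse a_t = (r₁ + r₂)/2 = 1.860×10⁷ m.
At r₁: circular v_c1 = √(μ/r₁) = 7277 m/s; transfer-perigee v_p = √[μ(2/r₁ − 1/a_t)] = 9191 m/s.
Δv₁ = v_p − v_c1 = 1914 m/s.
= 1.914 km/s.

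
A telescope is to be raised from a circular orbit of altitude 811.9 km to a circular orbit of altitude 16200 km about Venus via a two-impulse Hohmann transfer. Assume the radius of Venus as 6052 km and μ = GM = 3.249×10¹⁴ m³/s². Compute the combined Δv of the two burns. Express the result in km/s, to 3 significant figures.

r₁ = 6052 + 811.9 = 6863.9 km = 6.8639×10⁶ m.
r₂ = 6052 + 16200 = 22252 km = 2.2252×10⁷ m.
Transfer ellipse a_t = (r₁ + r₂)/2 = 1.456×10⁷ m.
At r₁: circular v_c1 = √(μ/r₁) = 6880 m/s; transfer-periapsis v_p = √[μ(2/r₁ − 1/a_t)] = 8506 m/s.
Δv₁ = v_p − v_c1 = 1626 m/s.
At r₂: circular v_c2 = √(μ/r₂) = 3821 m/s; transfer-apoapsis v_a = √[μ(2/r₂ − 1/a_t)] = 2624 m/s.
Δv₂ = v_c2 − v_a = 1197 m/s.
Total Δv = Δv₁ + Δv₂ = 2823 m/s = 2.823 km/s.

Δv_total ≈ 2.82 km/s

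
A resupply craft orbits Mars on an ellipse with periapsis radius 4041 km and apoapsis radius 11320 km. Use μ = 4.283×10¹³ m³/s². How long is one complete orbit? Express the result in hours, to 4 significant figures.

T ≈ 5.677 hours

Semi-major axis a = (r_p + r_a)/2 = (4041.0 + 11320)/2 = 7680.5 km = 7.680×10⁶ m.
By Kepler's third law T = 2π√(a³/μ) = 2π × 3.252×10³ = 2.044×10⁴ s.
= 5.677 hours.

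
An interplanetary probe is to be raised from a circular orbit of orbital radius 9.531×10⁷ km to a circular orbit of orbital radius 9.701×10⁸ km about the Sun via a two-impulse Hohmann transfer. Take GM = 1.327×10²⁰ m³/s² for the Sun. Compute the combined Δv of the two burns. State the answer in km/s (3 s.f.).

Δv_total ≈ 19.8 km/s

r₁ = 9.531×10⁷ km = 9.531×10¹⁰ m.
r₂ = 9.701×10⁸ km = 9.701×10¹¹ m.
Transfer ellipse a_t = (r₁ + r₂)/2 = 5.327×10¹¹ m.
At r₁: circular v_c1 = √(μ/r₁) = 37310 m/s; transfer-perihelion v_p = √[μ(2/r₁ − 1/a_t)] = 50350 m/s.
Δv₁ = v_p − v_c1 = 13040 m/s.
At r₂: circular v_c2 = √(μ/r₂) = 11700 m/s; transfer-aphelion v_a = √[μ(2/r₂ − 1/a_t)] = 4947 m/s.
Δv₂ = v_c2 − v_a = 6749 m/s.
Total Δv = Δv₁ + Δv₂ = 19790 m/s = 19.79 km/s.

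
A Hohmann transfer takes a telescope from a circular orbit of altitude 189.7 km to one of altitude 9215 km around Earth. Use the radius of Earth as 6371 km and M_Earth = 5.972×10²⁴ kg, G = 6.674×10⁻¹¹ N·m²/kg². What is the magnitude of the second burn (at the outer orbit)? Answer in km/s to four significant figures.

μ = GM = 6.674×10⁻¹¹ × 5.972×10²⁴ = 3.986×10¹⁴ m³/s².
r₁ = 6371 + 189.7 = 6560.7 km = 6.5607×10⁶ m.
r₂ = 6371 + 9215 = 15586 km = 1.5586×10⁷ m.
Transfer ellipse a_t = (r₁ + r₂)/2 = 1.107×10⁷ m.
At r₁: circular v_c1 = √(μ/r₁) = 7794 m/s; transfer-perigee v_p = √[μ(2/r₁ − 1/a_t)] = 9247 m/s.
At r₂: circular v_c2 = √(μ/r₂) = 5057 m/s; transfer-apogee v_a = √[μ(2/r₂ − 1/a_t)] = 3892 m/s.
Δv₂ = v_c2 − v_a = 1164 m/s.
= 1.164 km/s.

Δv ≈ 1.164 km/s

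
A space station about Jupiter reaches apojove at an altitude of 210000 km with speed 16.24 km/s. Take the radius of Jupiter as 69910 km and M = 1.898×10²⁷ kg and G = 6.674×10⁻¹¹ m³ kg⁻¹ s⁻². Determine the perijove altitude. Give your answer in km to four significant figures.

perijove altitude ≈ 45190 km

μ = GM = 6.674×10⁻¹¹ × 1.898×10²⁷ = 1.267×10¹⁷ m³/s².
r_a = 69910 + 210000 = 2.7991×10⁵ km = 2.799×10⁸ m.
Specific energy ε = v²/2 − μ/r = -3.207×10⁸ J/kg, so a = −μ/(2ε) = 1.975×10⁸ m.
The apsides satisfy r_p + r_a = 2a, so the perijove radius is 2a − r_a = 1.151×10⁸ m = 1.1510×10⁵ km.
Perijove altitude = 1.1510×10⁵ − 69910 = 45194 km.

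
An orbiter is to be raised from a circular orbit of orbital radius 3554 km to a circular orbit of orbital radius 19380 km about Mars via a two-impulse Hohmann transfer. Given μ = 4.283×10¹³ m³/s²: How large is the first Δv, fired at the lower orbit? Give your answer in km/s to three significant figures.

Δv ≈ 1.04 km/s

r₁ = 3554 km = 3.554×10⁶ m.
r₂ = 19380 km = 1.938×10⁷ m.
Transfer ellipse a_t = (r₁ + r₂)/2 = 1.147×10⁷ m.
At r₁: circular v_c1 = √(μ/r₁) = 3471 m/s; transfer-periapsis v_p = √[μ(2/r₁ − 1/a_t)] = 4513 m/s.
Δv₁ = v_p − v_c1 = 1042 m/s.
= 1.042 km/s.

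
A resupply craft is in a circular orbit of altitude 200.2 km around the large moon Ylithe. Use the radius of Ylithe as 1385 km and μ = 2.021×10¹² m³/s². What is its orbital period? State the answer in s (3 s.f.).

r = 1385 + 200.2 = 1585.2 km = 1.5852×10⁶ m.
Kepler's third law: T = 2π√(r³/μ) = 2π√((1.585×10⁶)³ / 2.021×10¹²).
r³/μ = 1.971×10⁶ s², so T = 2π × 1.404×10³ = 8.821×10³ s.

T ≈ 8820 s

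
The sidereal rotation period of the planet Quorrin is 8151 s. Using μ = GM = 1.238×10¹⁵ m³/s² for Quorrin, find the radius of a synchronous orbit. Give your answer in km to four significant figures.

r_sync ≈ 12770 km

A synchronous orbit has period T, so by Kepler's third law a = (μT²/4π²)^(1/3).
μT²/4π² = 1.238×10¹⁵ × (8.151×10³)² / 39.48 = 2.083×10²¹ m³.
a = 1.277×10⁷ m = 12772 km.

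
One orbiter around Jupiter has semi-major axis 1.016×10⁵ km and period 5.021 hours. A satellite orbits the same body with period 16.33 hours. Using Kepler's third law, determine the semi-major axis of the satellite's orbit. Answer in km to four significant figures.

a₂ ≈ 2.230×10⁵ km

Kepler's third law: a³ ∝ T², so a₂ = a₁ (T₂/T₁)^(2/3).
T₂/T₁ = 3.252, (T₂/T₁)^(2/3) = 2.195.
a₂ = 1.016×10⁵ × 2.195 = 2.230×10⁵ km.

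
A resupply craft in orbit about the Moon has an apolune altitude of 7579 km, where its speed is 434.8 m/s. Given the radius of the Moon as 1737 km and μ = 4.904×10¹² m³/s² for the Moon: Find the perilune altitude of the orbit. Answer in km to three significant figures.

perilune altitude ≈ 302 km

r_a = 1737 + 7579 = 9316.0 km = 9.316×10⁶ m.
Specific energy ε = v²/2 − μ/r = -4.319×10⁵ J/kg, so a = −μ/(2ε) = 5.677×10⁶ m.
The apsides satisfy r_p + r_a = 2a, so the perilune radius is 2a − r_a = 2.039×10⁶ m = 2039.0 km.
Perilune altitude = 2039.0 − 1737 = 301.99 km.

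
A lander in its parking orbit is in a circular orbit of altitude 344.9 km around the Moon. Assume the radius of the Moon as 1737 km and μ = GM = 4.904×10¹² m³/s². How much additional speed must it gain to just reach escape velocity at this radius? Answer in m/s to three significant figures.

r = 1737 + 344.9 = 2081.9 km = 2.0819×10⁶ m.
Circular speed v_c = √(μ/r) = 1535 m/s.
Escape speed v_esc = √(2μ/r) = √2 × v_c = 2171 m/s.
Δv = v_esc − v_c = 635.7 m/s.

Δv ≈ 636 m/s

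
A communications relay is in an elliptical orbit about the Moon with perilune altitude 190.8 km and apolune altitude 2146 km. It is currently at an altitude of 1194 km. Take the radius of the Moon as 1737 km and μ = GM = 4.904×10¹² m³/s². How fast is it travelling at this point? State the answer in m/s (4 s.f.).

r_p = 1737 + 190.8 = 1927.8 km = 1.9278×10⁶ m.
r_a = 1737 + 2146 = 3883.0 km = 3.8830×10⁶ m.
r = 1737 + 1194 = 2931.0 km = 2.931×10⁶ m.
Semi-major axis a = (r_p + r_a)/2 = 2905.4 km = 2.905×10⁶ m.
Vis-viva: v² = μ(2/r − 1/a) = 4.904×10¹² × (6.824×10⁻⁷ − 3.442×10⁻⁷) = 1.658×10⁶ m²/s².
v = 1288 m/s.

v ≈ 1288 m/s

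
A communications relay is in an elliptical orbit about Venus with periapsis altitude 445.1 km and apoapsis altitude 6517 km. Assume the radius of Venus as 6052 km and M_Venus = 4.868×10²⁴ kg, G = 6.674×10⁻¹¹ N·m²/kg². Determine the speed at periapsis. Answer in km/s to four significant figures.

v ≈ 8.120 km/s

μ = GM = 6.674×10⁻¹¹ × 4.868×10²⁴ = 3.249×10¹⁴ m³/s².
r_p = 6052 + 445.1 = 6497.1 km = 6.4971×10⁶ m.
r_a = 6052 + 6517 = 12569 km = 1.2569×10⁷ m.
Semi-major axis a = (r_p + r_a)/2 = 9533.0 km = 9.533×10⁶ m.
Vis-viva: v² = μ(2/r − 1/a) = 3.249×10¹⁴ × (3.078×10⁻⁷ − 1.049×10⁻⁷) = 6.593×10⁷ m²/s².
v = 8120 m/s = 8.120 km/s.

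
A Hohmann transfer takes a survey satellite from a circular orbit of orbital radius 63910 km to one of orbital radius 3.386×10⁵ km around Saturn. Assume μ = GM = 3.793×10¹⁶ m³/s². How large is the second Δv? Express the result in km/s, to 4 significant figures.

r₁ = 63910 km = 6.391×10⁷ m.
r₂ = 3.386×10⁵ km = 3.386×10⁸ m.
Transfer ellipse a_t = (r₁ + r₂)/2 = 2.013×10⁸ m.
At r₁: circular v_c1 = √(μ/r₁) = 24360 m/s; transfer-perikrone v_p = √[μ(2/r₁ − 1/a_t)] = 31600 m/s.
At r₂: circular v_c2 = √(μ/r₂) = 10580 m/s; transfer-apokrone v_a = √[μ(2/r₂ − 1/a_t)] = 5964 m/s.
Δv₂ = v_c2 − v_a = 4620 m/s.
= 4.620 km/s.

Δv ≈ 4.620 km/s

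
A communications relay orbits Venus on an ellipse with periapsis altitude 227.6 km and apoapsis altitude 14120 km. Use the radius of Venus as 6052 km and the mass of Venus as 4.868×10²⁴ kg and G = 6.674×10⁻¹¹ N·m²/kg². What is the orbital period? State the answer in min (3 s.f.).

T ≈ 279 min

μ = GM = 6.674×10⁻¹¹ × 4.868×10²⁴ = 3.249×10¹⁴ m³/s².
r_p = 6052 + 227.6 = 6279.6 km = 6.2796×10⁶ m.
r_a = 6052 + 14120 = 20172 km = 2.0172×10⁷ m.
Semi-major axis a = (r_p + r_a)/2 = (6279.6 + 20172)/2 = 13226 km = 1.323×10⁷ m.
By Kepler's third law T = 2π√(a³/μ) = 2π × 2.668×10³ = 1.677×10⁴ s.
= 279.4 min.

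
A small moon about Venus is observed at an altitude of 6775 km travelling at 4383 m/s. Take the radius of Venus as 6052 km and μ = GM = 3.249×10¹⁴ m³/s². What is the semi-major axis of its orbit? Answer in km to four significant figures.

a ≈ 10330 km

r = 6052 + 6775 = 12827 km = 1.283×10⁷ m.
Vis-viva rearranged: 1/a = 2/r − v²/μ = 1.559×10⁻⁷ − 5.913×10⁻⁸ = 9.679×10⁻⁸ m⁻¹.
a = 1.033×10⁷ m = 10331 km.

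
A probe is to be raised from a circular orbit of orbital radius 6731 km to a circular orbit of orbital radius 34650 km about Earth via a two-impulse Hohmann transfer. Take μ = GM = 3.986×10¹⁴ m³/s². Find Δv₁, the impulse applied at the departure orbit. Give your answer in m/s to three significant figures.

Δv ≈ 2260 m/s

r₁ = 6731 km = 6.731×10⁶ m.
r₂ = 34650 km = 3.465×10⁷ m.
Transfer ellipse a_t = (r₁ + r₂)/2 = 2.069×10⁷ m.
At r₁: circular v_c1 = √(μ/r₁) = 7695 m/s; transfer-perigee v_p = √[μ(2/r₁ − 1/a_t)] = 9959 m/s.
Δv₁ = v_p − v_c1 = 2263 m/s.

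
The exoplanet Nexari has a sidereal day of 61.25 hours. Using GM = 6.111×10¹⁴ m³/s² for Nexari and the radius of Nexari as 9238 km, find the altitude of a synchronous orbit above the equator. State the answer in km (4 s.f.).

h_sync ≈ 81720 km

T = 61.25 hours = 2.205×10⁵ s.
A synchronous orbit has period T, so by Kepler's third law a = (μT²/4π²)^(1/3).
μT²/4π² = 6.111×10¹⁴ × (2.205×10⁵)² / 39.48 = 7.526×10²³ m³.
a = 9.096×10⁷ m = 90961 km.
Altitude h = a − R = 90961 − 9238 = 81723 km.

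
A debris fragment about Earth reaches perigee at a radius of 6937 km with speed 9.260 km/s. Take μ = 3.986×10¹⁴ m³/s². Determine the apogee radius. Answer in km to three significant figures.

apogee radius ≈ 20400 km

r_p = 6.937×10⁶ m.
Specific energy ε = v²/2 − μ/r = -1.459×10⁷ J/kg, so a = −μ/(2ε) = 1.366×10⁷ m.
The apsides satisfy r_p + r_a = 2a, so the apogee radius is 2a − r_p = 2.039×10⁷ m = 20390 km.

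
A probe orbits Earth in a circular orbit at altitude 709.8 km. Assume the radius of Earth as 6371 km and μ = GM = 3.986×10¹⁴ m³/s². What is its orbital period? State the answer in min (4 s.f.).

r = 6371 + 709.8 = 7080.8 km = 7.0808×10⁶ m.
Kepler's third law: T = 2π√(r³/μ) = 2π√((7.081×10⁶)³ / 3.986×10¹⁴).
r³/μ = 8.907×10⁵ s², so T = 2π × 9.437×10² = 5.930×10³ s.
Converting: 5.930×10³ s ÷ 60.00 = 98.83 min.

T ≈ 98.83 min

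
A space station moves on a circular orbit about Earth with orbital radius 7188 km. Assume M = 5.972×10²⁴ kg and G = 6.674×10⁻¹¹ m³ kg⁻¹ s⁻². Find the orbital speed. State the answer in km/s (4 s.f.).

μ = GM = 6.674×10⁻¹¹ × 5.972×10²⁴ = 3.986×10¹⁴ m³/s².
r = 7188 km = 7.188×10⁶ m.
For a circular orbit v = √(μ/r) = √(3.986×10¹⁴ / 7.188×10⁶) = √(5.545×10⁷) = 7446 m/s.
That is 7.446 km/s.

v ≈ 7.446 km/s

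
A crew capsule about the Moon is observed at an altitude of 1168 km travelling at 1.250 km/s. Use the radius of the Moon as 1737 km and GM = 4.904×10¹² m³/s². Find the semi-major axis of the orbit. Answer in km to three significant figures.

a ≈ 2700 km

r = 1737 + 1168 = 2905.0 km = 2.905×10⁶ m.
Vis-viva rearranged: 1/a = 2/r − v²/μ = 6.885×10⁻⁷ − 3.186×10⁻⁷ = 3.699×10⁻⁷ m⁻¹.
a = 2.704×10⁶ m = 2703.8 km.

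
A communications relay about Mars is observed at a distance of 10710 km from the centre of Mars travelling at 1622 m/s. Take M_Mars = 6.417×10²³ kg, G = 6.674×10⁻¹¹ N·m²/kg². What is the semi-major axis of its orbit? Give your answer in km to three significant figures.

a ≈ 7980 km

μ = GM = 6.674×10⁻¹¹ × 6.417×10²³ = 4.283×10¹³ m³/s².
r = 1.071×10⁷ m.
Specific orbital energy ε = v²/2 − μ/r = (1622)²/2 − 4.283×10¹³/1.071×10⁷ = -2.683×10⁶ J/kg.
Since ε = −μ/(2a), a = −μ/(2ε) = 7.980×10⁶ m = 7980.1 km.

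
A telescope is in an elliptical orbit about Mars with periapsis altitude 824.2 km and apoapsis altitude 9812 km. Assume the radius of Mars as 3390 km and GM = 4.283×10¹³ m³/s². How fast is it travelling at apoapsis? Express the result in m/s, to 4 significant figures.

r_p = 3390 + 824.2 = 4214.2 km = 4.2142×10⁶ m.
r_a = 3390 + 9812 = 13202 km = 1.3202×10⁷ m.
Semi-major axis a = (r_p + r_a)/2 = 8708.1 km = 8.708×10⁶ m.
Vis-viva: v² = μ(2/r − 1/a) = 4.283×10¹³ × (1.515×10⁻⁷ − 1.148×10⁻⁷) = 1.570×10⁶ m²/s².
v = 1253 m/s.

v ≈ 1253 m/s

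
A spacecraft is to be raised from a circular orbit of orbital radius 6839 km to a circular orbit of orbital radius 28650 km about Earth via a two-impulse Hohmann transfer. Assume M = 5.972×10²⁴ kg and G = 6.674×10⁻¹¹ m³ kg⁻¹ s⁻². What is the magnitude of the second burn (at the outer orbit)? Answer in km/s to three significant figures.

Δv ≈ 1.41 km/s

μ = GM = 6.674×10⁻¹¹ × 5.972×10²⁴ = 3.986×10¹⁴ m³/s².
r₁ = 6839 km = 6.839×10⁶ m.
r₂ = 28650 km = 2.865×10⁷ m.
Transfer ellipse a_t = (r₁ + r₂)/2 = 1.774×10⁷ m.
At r₁: circular v_c1 = √(μ/r₁) = 7634 m/s; transfer-perigee v_p = √[μ(2/r₁ − 1/a_t)] = 9700 m/s.
At r₂: circular v_c2 = √(μ/r₂) = 3730 m/s; transfer-apogee v_a = √[μ(2/r₂ − 1/a_t)] = 2316 m/s.
Δv₂ = v_c2 − v_a = 1414 m/s.
= 1.414 km/s.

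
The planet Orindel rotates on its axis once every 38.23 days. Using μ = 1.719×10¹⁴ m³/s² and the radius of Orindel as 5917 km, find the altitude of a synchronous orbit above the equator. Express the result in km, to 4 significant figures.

T = 38.23 days = 3.303×10⁶ s.
A synchronous orbit has period T, so by Kepler's third law a = (μT²/4π²)^(1/3).
μT²/4π² = 1.719×10¹⁴ × (3.303×10⁶)² / 39.48 = 4.751×10²⁵ m³.
a = 3.622×10⁸ m = 3.6217×10⁵ km.
Altitude h = a − R = 3.6217×10⁵ − 5917 = 3.5626×10⁵ km.

h_sync ≈ 3.563×10⁵ km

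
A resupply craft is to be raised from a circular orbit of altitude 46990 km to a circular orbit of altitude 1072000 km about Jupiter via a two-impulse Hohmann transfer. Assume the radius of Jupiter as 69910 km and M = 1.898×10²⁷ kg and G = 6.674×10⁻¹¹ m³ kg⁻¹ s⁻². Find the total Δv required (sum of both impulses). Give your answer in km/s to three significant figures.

μ = GM = 6.674×10⁻¹¹ × 1.898×10²⁷ = 1.267×10¹⁷ m³/s².
r₁ = 69910 + 46990 = 116900 km = 1.1690×10⁸ m.
r₂ = 69910 + 1072000 = 1141900 km = 1.1419×10⁹ m.
Transfer ellipse a_t = (r₁ + r₂)/2 = 6.294×10⁸ m.
At r₁: circular v_c1 = √(μ/r₁) = 32920 m/s; transfer-perijove v_p = √[μ(2/r₁ − 1/a_t)] = 44340 m/s.
Δv₁ = v_p − v_c1 = 11420 m/s.
At r₂: circular v_c2 = √(μ/r₂) = 10530 m/s; transfer-apojove v_a = √[μ(2/r₂ − 1/a_t)] = 4539 m/s.
Δv₂ = v_c2 − v_a = 5993 m/s.
Total Δv = Δv₁ + Δv₂ = 17410 m/s = 17.41 km/s.

Δv_total ≈ 17.4 km/s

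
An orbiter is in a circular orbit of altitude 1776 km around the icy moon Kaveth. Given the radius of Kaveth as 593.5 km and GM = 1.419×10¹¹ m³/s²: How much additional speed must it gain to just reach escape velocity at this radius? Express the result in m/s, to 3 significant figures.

r = 593.5 + 1776 = 2369.5 km = 2.3695×10⁶ m.
Circular speed v_c = √(μ/r) = 244.7 m/s.
Escape speed v_esc = √(2μ/r) = √2 × v_c = 346.1 m/s.
Δv = v_esc − v_c = 101.4 m/s.

Δv ≈ 101 m/s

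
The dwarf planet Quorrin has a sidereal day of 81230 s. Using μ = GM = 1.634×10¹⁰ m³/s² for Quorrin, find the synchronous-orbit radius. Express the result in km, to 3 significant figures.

A synchronous orbit has period T, so by Kepler's third law a = (μT²/4π²)^(1/3).
μT²/4π² = 1.634×10¹⁰ × (8.123×10⁴)² / 39.48 = 2.731×10¹⁸ m³.
a = 1.398×10⁶ m = 1397.8 km.

r_sync ≈ 1400 km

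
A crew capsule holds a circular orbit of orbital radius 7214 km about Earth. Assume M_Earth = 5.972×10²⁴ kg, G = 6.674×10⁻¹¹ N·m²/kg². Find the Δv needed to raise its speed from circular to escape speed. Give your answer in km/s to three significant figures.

μ = GM = 6.674×10⁻¹¹ × 5.972×10²⁴ = 3.986×10¹⁴ m³/s².
r = 7214 km = 7.214×10⁶ m.
Circular speed v_c = √(μ/r) = 7433 m/s.
Escape speed v_esc = √(2μ/r) = √2 × v_c = 10510 m/s.
Δv = v_esc − v_c = 3079 m/s = 3.079 km/s.

Δv ≈ 3.08 km/s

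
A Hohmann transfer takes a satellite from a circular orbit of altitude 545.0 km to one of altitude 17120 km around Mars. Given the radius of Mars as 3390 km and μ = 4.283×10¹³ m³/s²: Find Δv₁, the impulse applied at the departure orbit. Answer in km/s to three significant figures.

Δv ≈ 0.975 km/s

r₁ = 3390 + 545.0 = 3935.0 km = 3.9350×10⁶ m.
r₂ = 3390 + 17120 = 20510 km = 2.0510×10⁷ m.
Transfer ellipse a_t = (r₁ + r₂)/2 = 1.222×10⁷ m.
At r₁: circular v_c1 = √(μ/r₁) = 3299 m/s; transfer-periapsis v_p = √[μ(2/r₁ − 1/a_t)] = 4274 m/s.
Δv₁ = v_p − v_c1 = 974.6 m/s.
= 0.9746 km/s.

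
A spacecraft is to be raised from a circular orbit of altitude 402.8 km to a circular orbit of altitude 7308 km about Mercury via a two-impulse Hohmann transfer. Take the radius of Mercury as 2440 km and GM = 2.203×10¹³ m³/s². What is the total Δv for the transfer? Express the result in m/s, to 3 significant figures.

Δv_total ≈ 1170 m/s

r₁ = 2440 + 402.8 = 2842.8 km = 2.8428×10⁶ m.
r₂ = 2440 + 7308 = 9748.0 km = 9.7480×10⁶ m.
Transfer ellipse a_t = (r₁ + r₂)/2 = 6.295×10⁶ m.
At r₁: circular v_c1 = √(μ/r₁) = 2784 m/s; transfer-periherm v_p = √[μ(2/r₁ − 1/a_t)] = 3464 m/s.
Δv₁ = v_p − v_c1 = 680.2 m/s.
At r₂: circular v_c2 = √(μ/r₂) = 1503 m/s; transfer-apoherm v_a = √[μ(2/r₂ − 1/a_t)] = 1010 m/s.
Δv₂ = v_c2 − v_a = 493.1 m/s.
Total Δv = Δv₁ + Δv₂ = 1173 m/s.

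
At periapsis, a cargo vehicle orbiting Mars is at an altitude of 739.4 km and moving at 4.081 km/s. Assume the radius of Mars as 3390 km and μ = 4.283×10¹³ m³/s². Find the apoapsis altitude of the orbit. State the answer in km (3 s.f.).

apoapsis altitude ≈ 13400 km

r_p = 3390 + 739.4 = 4129.4 km = 4.129×10⁶ m.
Specific energy ε = v²/2 − μ/r = -2.045×10⁶ J/kg, so a = −μ/(2ε) = 1.047×10⁷ m.
The apsides satisfy r_p + r_a = 2a, so the apoapsis radius is 2a − r_p = 1.682×10⁷ m = 16818 km.
Apoapsis altitude = 16818 − 3390 = 13428 km.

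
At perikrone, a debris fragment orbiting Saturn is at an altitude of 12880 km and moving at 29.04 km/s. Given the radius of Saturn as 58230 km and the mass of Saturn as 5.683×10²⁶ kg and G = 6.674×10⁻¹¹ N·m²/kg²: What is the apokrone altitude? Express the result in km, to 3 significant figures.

μ = GM = 6.674×10⁻¹¹ × 5.683×10²⁶ = 3.793×10¹⁶ m³/s².
r_p = 58230 + 12880 = 71110 km = 7.111×10⁷ m.
Specific energy ε = v²/2 − μ/r = -1.117×10⁸ J/kg, so a = −μ/(2ε) = 1.698×10⁸ m.
The apsides satisfy r_p + r_a = 2a, so the apokrone radius is 2a − r_p = 2.684×10⁸ m = 2.6840×10⁵ km.
Apokrone altitude = 2.6840×10⁵ − 58230 = 2.1017×10⁵ km.

apokrone altitude ≈ 2.10×10⁵ km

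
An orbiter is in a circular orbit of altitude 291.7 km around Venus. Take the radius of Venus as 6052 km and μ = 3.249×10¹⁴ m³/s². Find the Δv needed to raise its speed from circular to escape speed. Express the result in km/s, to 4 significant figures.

r = 6052 + 291.7 = 6343.7 km = 6.3437×10⁶ m.
Circular speed v_c = √(μ/r) = 7157 m/s.
Escape speed v_esc = √(2μ/r) = √2 × v_c = 10120 m/s.
Δv = v_esc − v_c = 2964 m/s = 2.964 km/s.

Δv ≈ 2.964 km/s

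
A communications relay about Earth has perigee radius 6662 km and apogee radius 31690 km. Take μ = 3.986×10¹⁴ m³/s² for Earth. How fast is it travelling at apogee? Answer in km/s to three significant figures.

v ≈ 2.09 km/s

Semi-major axis a = (r_p + r_a)/2 = 19176 km = 1.918×10⁷ m.
Vis-viva: v² = μ(2/r − 1/a) = 3.986×10¹⁴ × (6.311×10⁻⁸ − 5.215×10⁻⁸) = 4.370×10⁶ m²/s².
v = 2090 m/s = 2.090 km/s.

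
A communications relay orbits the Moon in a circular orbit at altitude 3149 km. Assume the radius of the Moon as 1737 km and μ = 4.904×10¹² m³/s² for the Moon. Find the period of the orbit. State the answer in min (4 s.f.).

r = 1737 + 3149 = 4886.0 km = 4.8860×10⁶ m.
Kepler's third law: T = 2π√(r³/μ) = 2π√((4.886×10⁶)³ / 4.904×10¹²).
r³/μ = 2.379×10⁷ s², so T = 2π × 4.877×10³ = 3.064×10⁴ s.
Converting: 3.064×10⁴ s ÷ 60.00 = 510.7 min.

T ≈ 510.7 min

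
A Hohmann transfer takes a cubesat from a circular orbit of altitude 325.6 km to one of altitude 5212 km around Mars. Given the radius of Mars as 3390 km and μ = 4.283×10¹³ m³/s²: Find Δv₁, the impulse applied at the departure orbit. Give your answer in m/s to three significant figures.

Δv ≈ 617 m/s

r₁ = 3390 + 325.6 = 3715.6 km = 3.7156×10⁶ m.
r₂ = 3390 + 5212 = 8602.0 km = 8.6020×10⁶ m.
Transfer ellipse a_t = (r₁ + r₂)/2 = 6.159×10⁶ m.
At r₁: circular v_c1 = √(μ/r₁) = 3395 m/s; transfer-periapsis v_p = √[μ(2/r₁ − 1/a_t)] = 4012 m/s.
Δv₁ = v_p − v_c1 = 617.3 m/s.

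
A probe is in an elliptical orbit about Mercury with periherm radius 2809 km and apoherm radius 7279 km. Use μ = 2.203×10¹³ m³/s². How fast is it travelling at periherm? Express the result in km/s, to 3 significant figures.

Semi-major axis a = (r_p + r_a)/2 = 5044.0 km = 5.044×10⁶ m.
Vis-viva: v² = μ(2/r − 1/a) = 2.203×10¹³ × (7.120×10⁻⁷ − 1.983×10⁻⁷) = 1.132×10⁷ m²/s².
v = 3364 m/s = 3.364 km/s.

v ≈ 3.36 km/s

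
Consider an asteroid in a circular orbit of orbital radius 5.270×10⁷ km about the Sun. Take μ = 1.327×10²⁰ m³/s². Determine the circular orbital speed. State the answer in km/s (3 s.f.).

r = 5.270×10⁷ km = 5.270×10¹⁰ m.
For a circular orbit v = √(μ/r) = √(1.327×10²⁰ / 5.270×10¹⁰) = √(2.518×10⁹) = 50180 m/s.
That is 50.18 km/s.

v ≈ 50.2 km/s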